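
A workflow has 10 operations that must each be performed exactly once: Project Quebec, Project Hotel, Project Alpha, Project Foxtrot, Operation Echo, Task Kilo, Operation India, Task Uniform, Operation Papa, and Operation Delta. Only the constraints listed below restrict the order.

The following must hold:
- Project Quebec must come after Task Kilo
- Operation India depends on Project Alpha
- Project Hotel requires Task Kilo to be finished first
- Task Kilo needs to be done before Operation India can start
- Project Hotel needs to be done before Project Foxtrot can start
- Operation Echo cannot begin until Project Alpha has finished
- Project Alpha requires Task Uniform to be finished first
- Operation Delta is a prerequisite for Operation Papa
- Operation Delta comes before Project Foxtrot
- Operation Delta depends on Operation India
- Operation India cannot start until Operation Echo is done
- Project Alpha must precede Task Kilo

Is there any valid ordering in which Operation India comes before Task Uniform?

No

Following Task Uniform → Project Alpha → Operation India, Task Uniform must precede Operation India in every valid ordering.
So no valid ordering can have Operation India before Task Uniform.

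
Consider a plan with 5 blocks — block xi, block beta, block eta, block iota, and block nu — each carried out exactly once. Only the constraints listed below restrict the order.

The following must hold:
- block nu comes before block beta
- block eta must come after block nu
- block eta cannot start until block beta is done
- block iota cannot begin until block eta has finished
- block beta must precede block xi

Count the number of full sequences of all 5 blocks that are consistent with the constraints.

Block nu is the only block with nothing required before it, so every ordering starts there.
Systematically extending each partial ordering one block at a time and counting, there are 3 complete orderings.

3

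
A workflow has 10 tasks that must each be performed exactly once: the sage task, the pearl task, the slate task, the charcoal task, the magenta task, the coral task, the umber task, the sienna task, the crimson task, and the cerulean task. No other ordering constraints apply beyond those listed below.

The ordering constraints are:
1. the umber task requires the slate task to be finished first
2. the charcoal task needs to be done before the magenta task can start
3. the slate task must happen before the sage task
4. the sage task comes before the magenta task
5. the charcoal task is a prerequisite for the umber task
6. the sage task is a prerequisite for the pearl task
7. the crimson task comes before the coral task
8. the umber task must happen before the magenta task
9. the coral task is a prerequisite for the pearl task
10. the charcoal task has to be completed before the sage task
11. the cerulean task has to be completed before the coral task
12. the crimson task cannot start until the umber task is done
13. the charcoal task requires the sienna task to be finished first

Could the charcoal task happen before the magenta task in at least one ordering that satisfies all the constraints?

The constraints force the charcoal task before the magenta task, so yes — every valid ordering has the charcoal task earlier.

Yes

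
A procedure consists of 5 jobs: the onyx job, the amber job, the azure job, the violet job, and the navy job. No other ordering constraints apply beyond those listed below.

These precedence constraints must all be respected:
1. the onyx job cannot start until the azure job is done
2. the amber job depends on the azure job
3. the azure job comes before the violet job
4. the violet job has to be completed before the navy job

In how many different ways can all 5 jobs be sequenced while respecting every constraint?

12

The azure job is the only job with nothing required before it, so every ordering starts there.
Systematically extending each partial ordering one job at a time and counting, there are 12 complete orderings.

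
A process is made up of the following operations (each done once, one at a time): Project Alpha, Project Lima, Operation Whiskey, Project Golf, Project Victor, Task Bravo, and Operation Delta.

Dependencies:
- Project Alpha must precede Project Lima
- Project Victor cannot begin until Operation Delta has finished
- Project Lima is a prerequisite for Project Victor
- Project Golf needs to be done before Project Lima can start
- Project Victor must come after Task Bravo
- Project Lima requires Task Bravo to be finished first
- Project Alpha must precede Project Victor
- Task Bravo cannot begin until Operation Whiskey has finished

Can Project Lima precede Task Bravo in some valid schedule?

No

There is a dependency chain Task Bravo → Project Lima, so Project Lima always comes after Task Bravo.
So no valid ordering can have Project Lima before Task Bravo.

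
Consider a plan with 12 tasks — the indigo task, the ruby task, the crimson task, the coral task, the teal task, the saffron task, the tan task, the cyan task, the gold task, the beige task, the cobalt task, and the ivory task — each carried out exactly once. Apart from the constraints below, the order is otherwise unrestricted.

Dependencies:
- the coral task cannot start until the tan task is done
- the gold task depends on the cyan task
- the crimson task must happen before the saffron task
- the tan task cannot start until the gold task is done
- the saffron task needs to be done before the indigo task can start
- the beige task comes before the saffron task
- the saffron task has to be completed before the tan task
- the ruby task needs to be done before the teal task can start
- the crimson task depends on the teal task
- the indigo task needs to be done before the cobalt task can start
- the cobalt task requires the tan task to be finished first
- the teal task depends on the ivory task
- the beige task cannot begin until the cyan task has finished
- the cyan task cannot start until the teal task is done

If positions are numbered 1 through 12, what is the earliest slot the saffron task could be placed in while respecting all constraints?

7

Working backwards through the constraints from the saffron task, its full set of required predecessors is the ruby task, the crimson task, the teal task, the cyan task, the beige task, the ivory task — 6 of them.
With 6 mandatory predecessors, the earliest the saffron task can sit is position 6+1 = 7, and placing just those 6 first achieves it.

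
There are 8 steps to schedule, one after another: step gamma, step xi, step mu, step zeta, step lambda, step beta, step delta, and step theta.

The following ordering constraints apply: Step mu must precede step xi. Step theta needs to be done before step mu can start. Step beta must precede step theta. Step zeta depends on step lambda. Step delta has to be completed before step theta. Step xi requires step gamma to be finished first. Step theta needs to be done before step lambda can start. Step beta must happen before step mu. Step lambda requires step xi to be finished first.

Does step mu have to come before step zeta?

Yes

Tracing the constraints gives a chain: step mu → step xi → step lambda → step zeta.
That forces step mu before step zeta in every valid schedule.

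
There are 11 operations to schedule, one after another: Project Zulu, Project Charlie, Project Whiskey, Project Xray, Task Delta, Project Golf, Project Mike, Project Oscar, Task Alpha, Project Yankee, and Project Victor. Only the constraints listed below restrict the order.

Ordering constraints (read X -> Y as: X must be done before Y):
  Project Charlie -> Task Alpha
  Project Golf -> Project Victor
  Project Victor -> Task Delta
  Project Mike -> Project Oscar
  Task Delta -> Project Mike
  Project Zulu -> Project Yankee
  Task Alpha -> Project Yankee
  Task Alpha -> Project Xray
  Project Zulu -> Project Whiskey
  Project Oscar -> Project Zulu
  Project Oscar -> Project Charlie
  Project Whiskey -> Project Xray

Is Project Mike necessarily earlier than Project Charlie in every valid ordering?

Yes

Tracing the constraints gives a chain: Project Mike → Project Oscar → Project Charlie.
So Project Mike must precede Project Charlie in any valid ordering.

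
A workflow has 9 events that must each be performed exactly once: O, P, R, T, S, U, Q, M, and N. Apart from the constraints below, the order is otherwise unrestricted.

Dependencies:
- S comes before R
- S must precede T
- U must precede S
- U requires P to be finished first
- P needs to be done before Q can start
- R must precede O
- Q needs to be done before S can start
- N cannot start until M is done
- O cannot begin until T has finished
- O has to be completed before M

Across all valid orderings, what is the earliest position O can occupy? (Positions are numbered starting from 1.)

7

Working backwards through the constraints from O, its full set of required predecessors is P, R, T, S, U, Q — 6 of them.
So at minimum 6 events come before O, putting O no earlier than position 7. That position is achievable by scheduling exactly those predecessors first.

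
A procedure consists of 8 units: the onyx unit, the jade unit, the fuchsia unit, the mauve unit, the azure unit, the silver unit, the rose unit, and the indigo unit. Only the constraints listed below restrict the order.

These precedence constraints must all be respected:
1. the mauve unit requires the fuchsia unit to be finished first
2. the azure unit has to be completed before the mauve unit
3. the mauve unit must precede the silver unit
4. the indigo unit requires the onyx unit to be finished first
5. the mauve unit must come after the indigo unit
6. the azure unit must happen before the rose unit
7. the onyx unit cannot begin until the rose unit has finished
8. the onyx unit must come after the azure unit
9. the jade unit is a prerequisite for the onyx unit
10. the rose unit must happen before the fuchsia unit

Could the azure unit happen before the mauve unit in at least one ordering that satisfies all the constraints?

Yes

The constraints force the azure unit before the mauve unit, so yes — every valid ordering has the azure unit earlier.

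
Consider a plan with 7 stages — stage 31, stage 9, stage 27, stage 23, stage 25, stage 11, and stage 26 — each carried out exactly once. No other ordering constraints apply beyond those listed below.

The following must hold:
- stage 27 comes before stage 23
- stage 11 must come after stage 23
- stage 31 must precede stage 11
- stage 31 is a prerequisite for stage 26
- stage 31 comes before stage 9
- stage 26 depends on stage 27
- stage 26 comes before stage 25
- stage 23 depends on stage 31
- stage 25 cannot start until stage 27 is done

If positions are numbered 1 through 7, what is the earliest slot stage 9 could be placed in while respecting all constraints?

2

Working backwards through the constraints from stage 9, its only required predecessor is stage 31.
With 1 mandatory predecessor, the earliest stage 9 can sit is position 1+1 = 2, and placing just that one first achieves it.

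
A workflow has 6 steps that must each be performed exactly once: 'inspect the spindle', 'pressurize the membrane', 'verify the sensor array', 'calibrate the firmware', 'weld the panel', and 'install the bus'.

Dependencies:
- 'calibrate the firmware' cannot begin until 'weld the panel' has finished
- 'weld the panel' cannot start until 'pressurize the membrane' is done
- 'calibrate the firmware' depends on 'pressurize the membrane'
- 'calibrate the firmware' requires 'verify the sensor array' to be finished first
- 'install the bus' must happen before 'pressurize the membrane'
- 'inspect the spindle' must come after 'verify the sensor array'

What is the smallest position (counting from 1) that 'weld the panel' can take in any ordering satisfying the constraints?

Every step that must precede 'weld the panel' has to come before it. Tracing all chains that end at 'weld the panel', those steps are: 'pressurize the membrane', 'install the bus' — 2 in total.
With 2 mandatory predecessors, the earliest 'weld the panel' can sit is position 2+1 = 3, and placing just those 2 first achieves it.

3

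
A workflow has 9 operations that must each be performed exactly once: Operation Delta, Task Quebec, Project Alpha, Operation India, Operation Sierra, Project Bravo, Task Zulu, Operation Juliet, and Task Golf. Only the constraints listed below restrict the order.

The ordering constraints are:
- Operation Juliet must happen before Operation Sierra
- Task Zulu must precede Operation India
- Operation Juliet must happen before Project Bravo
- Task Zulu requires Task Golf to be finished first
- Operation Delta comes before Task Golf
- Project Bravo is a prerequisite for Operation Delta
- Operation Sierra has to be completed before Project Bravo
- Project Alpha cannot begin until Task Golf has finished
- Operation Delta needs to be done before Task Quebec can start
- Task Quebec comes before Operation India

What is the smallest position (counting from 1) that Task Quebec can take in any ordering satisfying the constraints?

5

The operations that are forced before Task Quebec, directly or transitively, are Operation Delta, Operation Sierra, Project Bravo, Operation Juliet. That's 4 operations.
So at minimum 4 operations come before Task Quebec, putting Task Quebec no earlier than position 5. That position is achievable by scheduling exactly those predecessors first.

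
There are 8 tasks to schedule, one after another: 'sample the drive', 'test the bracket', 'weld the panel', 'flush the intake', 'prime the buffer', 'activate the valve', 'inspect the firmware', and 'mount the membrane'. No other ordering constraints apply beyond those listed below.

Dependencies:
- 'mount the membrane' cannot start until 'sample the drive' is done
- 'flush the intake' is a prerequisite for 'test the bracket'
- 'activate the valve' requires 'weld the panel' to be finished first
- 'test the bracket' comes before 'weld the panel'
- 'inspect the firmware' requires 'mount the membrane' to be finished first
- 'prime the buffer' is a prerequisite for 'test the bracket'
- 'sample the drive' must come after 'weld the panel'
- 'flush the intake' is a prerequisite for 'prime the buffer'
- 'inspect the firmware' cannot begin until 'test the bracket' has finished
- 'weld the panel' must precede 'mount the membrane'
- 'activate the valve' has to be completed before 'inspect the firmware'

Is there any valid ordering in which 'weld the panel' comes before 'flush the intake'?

The constraints give a chain 'flush the intake' → 'test the bracket' → 'weld the panel', which forces 'flush the intake' before 'weld the panel'.
Hence 'weld the panel' can never be scheduled before 'flush the intake'.

No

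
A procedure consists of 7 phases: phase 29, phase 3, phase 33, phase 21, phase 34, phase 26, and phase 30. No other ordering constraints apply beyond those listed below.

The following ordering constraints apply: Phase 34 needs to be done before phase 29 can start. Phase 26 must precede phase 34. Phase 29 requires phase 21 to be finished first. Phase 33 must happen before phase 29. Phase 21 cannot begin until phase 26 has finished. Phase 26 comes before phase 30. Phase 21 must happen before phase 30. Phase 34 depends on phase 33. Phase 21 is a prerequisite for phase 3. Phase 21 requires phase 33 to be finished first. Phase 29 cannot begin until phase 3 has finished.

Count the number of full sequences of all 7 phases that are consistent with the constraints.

22

2 phases have no prerequisites (phase 33, phase 26), so any of them could come first.
Counting all ways to extend the partial order to a total order gives 22.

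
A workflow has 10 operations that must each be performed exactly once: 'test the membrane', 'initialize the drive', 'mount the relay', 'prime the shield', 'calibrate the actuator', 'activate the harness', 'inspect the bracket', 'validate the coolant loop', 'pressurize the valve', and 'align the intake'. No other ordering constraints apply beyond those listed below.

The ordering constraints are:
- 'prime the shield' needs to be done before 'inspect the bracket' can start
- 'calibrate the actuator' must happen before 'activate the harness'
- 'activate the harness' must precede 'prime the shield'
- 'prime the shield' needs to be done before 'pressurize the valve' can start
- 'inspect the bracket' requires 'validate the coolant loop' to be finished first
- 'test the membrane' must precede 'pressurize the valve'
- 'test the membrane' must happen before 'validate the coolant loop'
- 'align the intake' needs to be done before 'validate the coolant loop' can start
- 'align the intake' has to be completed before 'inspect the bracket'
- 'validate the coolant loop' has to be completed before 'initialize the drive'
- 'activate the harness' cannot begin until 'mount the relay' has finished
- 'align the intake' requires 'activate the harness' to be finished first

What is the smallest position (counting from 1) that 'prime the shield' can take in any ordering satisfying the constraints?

Every operation that must precede 'prime the shield' has to come before it. Tracing all chains that end at 'prime the shield', those operations are: 'mount the relay', 'calibrate the actuator', 'activate the harness' — 3 in total.
With 3 mandatory predecessors, the earliest 'prime the shield' can sit is position 3+1 = 4, and placing just those 3 first achieves it.

4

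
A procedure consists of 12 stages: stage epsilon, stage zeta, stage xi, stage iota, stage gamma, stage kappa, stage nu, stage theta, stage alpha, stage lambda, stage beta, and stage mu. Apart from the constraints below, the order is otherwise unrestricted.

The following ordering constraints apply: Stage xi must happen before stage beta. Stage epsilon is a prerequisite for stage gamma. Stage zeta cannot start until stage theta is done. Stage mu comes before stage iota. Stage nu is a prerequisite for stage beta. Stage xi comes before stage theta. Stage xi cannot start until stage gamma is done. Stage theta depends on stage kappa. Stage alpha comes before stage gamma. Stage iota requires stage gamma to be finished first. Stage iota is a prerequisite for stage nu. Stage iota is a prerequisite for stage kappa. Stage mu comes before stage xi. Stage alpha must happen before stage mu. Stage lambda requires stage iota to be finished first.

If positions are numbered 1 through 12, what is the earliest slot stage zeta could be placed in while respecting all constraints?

9

Working backwards through the constraints from stage zeta, its full set of required predecessors is stage epsilon, stage xi, stage iota, stage gamma, stage kappa, stage theta, stage alpha, stage mu — 8 of them.
So at minimum 8 stages come before stage zeta, putting stage zeta no earlier than position 9. That position is achievable by scheduling exactly those predecessors first.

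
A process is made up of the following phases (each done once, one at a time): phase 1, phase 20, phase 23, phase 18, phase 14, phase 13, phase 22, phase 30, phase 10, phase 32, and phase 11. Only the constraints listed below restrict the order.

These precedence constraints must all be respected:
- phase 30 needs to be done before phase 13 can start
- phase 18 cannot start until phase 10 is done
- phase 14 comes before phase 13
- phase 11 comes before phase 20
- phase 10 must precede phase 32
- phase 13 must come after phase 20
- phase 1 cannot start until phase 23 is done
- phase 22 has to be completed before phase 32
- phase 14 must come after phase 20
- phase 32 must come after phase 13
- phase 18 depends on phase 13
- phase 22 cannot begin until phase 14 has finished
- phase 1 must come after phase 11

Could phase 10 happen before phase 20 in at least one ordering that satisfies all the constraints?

Yes

No chain of constraints runs from phase 20 to phase 10, so phase 20 is not required to come first.
So a valid ordering placing phase 10 earlier than phase 20 exists.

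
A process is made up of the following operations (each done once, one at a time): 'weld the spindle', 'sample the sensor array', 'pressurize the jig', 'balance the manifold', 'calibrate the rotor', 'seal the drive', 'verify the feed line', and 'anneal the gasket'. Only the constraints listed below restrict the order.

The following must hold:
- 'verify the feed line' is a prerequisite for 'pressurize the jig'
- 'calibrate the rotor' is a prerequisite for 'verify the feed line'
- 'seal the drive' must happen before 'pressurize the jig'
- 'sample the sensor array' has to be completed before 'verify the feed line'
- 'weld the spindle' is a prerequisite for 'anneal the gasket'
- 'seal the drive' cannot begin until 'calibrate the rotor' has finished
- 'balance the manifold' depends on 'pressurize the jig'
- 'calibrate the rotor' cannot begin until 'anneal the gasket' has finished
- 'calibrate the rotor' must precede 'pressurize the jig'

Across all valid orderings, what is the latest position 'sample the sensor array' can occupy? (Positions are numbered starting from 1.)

Every operation that must follow 'sample the sensor array' has to come after it. Tracing all chains starting from 'sample the sensor array', those operations are: 'pressurize the jig', 'balance the manifold', 'verify the feed line' — 3 in total.
So at least 3 operations follow 'sample the sensor array', putting 'sample the sensor array' no later than position 5. That position is achievable by scheduling everything else first.

5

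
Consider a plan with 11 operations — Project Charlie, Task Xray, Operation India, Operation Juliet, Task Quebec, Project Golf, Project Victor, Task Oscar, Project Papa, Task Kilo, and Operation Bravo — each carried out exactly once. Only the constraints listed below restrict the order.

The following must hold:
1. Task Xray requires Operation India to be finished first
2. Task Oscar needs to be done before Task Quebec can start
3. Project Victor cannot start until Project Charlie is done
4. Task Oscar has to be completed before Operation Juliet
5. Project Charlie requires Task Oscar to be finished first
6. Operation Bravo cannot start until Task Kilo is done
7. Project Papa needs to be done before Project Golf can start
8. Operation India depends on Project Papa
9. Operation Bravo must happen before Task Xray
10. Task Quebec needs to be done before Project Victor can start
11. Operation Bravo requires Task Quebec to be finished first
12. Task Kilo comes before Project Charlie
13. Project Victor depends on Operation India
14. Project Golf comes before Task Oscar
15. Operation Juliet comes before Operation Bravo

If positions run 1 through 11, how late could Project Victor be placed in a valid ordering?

11

Nothing depends on Project Victor, so it can be the final operation, position 11.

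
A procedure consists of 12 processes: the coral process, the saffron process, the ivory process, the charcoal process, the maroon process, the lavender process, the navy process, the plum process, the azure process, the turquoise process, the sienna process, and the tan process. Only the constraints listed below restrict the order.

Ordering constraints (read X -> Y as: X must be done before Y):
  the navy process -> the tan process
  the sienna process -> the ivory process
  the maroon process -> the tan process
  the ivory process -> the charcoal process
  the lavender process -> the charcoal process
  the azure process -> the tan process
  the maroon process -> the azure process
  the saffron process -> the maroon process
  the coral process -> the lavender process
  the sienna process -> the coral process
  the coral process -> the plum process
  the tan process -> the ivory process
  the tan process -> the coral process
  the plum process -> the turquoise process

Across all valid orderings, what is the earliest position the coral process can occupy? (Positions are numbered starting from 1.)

Working backwards through the constraints from the coral process, its full set of required predecessors is the saffron process, the maroon process, the navy process, the azure process, the sienna process, the tan process — 6 of them.
With 6 mandatory predecessors, the earliest the coral process can sit is position 6+1 = 7, and placing just those 6 first achieves it.

7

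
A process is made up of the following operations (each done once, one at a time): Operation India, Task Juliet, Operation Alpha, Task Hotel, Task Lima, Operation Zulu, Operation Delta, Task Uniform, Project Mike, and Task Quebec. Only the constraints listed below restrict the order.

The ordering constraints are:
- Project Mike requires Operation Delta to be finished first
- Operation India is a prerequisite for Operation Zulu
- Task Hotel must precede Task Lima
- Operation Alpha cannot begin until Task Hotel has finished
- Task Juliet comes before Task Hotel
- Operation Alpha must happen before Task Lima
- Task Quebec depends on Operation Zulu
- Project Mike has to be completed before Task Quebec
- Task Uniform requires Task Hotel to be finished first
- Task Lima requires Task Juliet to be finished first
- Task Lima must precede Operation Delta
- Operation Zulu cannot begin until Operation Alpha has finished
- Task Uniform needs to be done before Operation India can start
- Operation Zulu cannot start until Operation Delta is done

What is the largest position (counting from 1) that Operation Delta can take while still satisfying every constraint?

Every operation that must follow Operation Delta has to come after it. Tracing all chains starting from Operation Delta, those operations are: Operation Zulu, Project Mike, Task Quebec — 3 in total.
With 3 mandatory successors out of 10 operations total, the latest slot for Operation Delta is 10−3 = 7, and it's reachable by doing all non-successors before Operation Delta.

7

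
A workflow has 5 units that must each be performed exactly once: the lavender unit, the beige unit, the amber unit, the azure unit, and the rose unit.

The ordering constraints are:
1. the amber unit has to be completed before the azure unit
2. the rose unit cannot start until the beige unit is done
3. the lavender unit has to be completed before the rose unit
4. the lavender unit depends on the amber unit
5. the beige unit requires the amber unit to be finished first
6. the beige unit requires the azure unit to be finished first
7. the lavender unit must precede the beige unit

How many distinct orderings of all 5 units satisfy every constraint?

Only the amber unit has no prerequisites, so it must go first.
Counting all ways to extend the partial order to a total order gives 2.

2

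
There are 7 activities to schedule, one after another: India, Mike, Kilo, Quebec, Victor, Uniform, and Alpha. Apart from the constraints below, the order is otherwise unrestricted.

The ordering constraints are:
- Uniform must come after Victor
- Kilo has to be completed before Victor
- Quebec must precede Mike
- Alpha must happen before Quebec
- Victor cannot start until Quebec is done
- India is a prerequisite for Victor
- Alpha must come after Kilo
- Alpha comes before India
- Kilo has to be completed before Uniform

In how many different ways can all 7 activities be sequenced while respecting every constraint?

Only Kilo has no prerequisites, so it must go first.
Counting all ways to extend the partial order to a total order gives 7.

7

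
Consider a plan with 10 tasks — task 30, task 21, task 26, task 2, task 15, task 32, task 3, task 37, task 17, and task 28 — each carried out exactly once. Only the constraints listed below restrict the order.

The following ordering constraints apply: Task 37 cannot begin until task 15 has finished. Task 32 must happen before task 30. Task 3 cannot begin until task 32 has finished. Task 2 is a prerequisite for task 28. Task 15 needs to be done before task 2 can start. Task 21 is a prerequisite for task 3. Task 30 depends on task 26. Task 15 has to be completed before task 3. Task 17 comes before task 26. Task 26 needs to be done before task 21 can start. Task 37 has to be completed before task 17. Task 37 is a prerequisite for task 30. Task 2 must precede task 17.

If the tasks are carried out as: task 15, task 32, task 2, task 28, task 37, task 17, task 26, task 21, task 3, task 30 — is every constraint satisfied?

Going through the constraints one by one, each required predecessor appears earlier in the sequence than its dependent — e.g. task 32 (position 2) is before task 30 (position 10), as required.

Yes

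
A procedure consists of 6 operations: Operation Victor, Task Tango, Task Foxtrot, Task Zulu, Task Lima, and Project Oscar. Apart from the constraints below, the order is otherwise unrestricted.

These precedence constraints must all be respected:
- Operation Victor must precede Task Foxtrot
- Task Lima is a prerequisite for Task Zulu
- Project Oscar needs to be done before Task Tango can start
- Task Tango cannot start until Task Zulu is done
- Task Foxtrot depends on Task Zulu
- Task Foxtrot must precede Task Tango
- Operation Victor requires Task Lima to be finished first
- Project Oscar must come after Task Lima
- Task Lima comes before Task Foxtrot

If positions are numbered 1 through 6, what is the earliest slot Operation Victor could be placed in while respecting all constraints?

2

Working backwards through the constraints from Operation Victor, its only required predecessor is Task Lima.
So at minimum 1 operation comes before Operation Victor, putting Operation Victor no earlier than position 2. That position is achievable by scheduling exactly that predecessor first.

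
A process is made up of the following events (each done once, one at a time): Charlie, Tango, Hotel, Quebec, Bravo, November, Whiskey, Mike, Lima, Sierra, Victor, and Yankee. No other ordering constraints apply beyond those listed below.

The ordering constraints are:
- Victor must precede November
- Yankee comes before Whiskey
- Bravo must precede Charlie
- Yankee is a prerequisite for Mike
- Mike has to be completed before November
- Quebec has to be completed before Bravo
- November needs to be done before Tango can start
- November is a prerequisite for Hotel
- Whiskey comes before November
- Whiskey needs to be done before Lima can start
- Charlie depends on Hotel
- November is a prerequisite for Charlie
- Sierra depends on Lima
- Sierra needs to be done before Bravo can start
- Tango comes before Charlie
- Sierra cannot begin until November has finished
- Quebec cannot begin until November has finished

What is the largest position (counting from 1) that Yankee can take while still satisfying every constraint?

Following every chain forward from Yankee, the events that must come later are Charlie, Tango, Hotel, Quebec, Bravo, November, Whiskey, Mike, Lima, Sierra — 10 of them.
With 10 mandatory successors out of 12 events total, the latest slot for Yankee is 12−10 = 2, and it's reachable by doing all non-successors before Yankee.

2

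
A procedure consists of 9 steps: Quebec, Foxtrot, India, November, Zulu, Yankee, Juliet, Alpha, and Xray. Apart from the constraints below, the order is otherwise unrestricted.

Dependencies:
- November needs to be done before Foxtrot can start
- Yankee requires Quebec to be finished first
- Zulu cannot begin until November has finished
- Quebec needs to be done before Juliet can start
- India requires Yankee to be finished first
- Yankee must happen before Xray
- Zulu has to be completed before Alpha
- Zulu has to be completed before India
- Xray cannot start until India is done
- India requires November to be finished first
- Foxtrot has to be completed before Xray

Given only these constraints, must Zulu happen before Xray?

Yes

Chaining the stated constraints: Zulu → India → Xray.
So Zulu must precede Xray in any valid ordering.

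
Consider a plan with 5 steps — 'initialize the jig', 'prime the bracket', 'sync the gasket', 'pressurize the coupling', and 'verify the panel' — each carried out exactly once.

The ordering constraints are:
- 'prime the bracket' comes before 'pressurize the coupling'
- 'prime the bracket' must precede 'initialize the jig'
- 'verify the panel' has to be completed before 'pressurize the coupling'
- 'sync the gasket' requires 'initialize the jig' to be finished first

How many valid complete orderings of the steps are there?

2 steps have no prerequisites ('prime the bracket', 'verify the panel'), so any of them could come first.
Counting all ways to extend the partial order to a total order gives 9.

9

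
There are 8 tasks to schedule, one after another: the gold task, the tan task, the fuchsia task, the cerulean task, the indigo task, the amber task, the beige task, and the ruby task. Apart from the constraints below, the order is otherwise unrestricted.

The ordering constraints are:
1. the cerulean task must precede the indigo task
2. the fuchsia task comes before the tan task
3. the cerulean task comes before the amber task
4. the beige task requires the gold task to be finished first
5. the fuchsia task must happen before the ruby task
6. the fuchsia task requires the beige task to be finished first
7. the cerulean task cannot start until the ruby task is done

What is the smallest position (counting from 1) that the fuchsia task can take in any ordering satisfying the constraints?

Every task that must precede the fuchsia task has to come before it. Tracing all chains that end at the fuchsia task, those tasks are: the gold task, the beige task — 2 in total.
With 2 mandatory predecessors, the earliest the fuchsia task can sit is position 2+1 = 3, and placing just those 2 first achieves it.

3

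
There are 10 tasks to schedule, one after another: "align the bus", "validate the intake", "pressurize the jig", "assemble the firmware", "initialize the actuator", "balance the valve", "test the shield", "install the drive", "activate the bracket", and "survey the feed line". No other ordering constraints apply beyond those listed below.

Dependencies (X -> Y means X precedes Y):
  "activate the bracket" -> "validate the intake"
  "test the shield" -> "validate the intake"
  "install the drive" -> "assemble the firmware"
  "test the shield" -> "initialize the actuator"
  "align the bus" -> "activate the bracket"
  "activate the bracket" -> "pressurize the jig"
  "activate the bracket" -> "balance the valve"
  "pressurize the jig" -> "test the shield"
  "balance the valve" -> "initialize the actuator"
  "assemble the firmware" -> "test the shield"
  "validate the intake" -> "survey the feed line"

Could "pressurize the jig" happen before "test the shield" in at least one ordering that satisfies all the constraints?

Yes

"pressurize the jig" is actually forced before "test the shield" by the constraints, so certainly some valid ordering has "pressurize the jig" first.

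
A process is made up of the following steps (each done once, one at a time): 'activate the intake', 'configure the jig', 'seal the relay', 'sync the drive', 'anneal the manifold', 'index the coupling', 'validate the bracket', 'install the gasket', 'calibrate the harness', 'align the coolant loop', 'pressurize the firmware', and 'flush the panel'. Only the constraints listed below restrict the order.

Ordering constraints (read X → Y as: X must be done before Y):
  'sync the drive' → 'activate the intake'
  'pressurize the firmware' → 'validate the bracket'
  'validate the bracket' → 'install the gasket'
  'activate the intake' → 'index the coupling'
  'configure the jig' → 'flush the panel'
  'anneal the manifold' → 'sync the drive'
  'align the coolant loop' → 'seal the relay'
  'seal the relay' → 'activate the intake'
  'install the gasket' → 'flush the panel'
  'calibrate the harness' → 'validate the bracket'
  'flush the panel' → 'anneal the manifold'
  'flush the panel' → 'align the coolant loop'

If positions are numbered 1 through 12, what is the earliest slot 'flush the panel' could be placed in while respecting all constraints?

Every step that must precede 'flush the panel' has to come before it. Tracing all chains that end at 'flush the panel', those steps are: 'configure the jig', 'validate the bracket', 'install the gasket', 'calibrate the harness', 'pressurize the firmware' — 5 in total.
With 5 mandatory predecessors, the earliest 'flush the panel' can sit is position 5+1 = 6, and placing just those 5 first achieves it.

6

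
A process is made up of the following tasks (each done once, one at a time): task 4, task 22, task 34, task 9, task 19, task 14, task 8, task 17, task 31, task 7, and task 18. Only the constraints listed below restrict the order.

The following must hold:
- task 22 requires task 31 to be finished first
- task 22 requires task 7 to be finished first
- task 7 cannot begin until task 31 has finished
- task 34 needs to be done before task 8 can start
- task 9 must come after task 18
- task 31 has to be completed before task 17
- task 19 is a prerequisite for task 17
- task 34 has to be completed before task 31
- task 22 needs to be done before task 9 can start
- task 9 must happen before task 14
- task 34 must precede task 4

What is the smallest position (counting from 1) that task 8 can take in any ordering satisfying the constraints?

2

The only task forced before task 8 (directly or transitively) is task 34.
So at minimum 1 task comes before task 8, putting task 8 no earlier than position 2. That position is achievable by scheduling exactly that predecessor first.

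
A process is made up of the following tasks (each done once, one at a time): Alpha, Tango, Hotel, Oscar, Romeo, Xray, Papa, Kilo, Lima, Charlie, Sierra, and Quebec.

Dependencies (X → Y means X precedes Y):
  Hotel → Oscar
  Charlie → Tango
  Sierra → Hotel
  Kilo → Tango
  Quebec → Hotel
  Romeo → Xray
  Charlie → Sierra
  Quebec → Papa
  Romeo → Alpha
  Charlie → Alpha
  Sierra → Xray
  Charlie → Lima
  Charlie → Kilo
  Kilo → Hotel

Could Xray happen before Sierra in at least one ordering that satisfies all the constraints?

No

There is a dependency chain Sierra → Xray, so Xray always comes after Sierra.
So no valid ordering can have Xray before Sierra.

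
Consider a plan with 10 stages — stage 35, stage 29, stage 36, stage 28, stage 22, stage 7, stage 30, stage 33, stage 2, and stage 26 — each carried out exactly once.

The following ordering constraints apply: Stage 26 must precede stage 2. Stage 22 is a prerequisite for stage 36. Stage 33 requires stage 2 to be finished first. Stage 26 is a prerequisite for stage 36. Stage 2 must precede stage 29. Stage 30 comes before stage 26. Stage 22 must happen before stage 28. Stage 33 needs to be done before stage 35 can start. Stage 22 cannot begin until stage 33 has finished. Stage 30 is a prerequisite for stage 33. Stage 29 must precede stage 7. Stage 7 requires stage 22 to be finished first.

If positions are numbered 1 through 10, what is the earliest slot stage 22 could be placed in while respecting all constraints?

5

Every stage that must precede stage 22 has to come before it. Tracing all chains that end at stage 22, those stages are: stage 30, stage 33, stage 2, stage 26 — 4 in total.
With 4 mandatory predecessors, the earliest stage 22 can sit is position 4+1 = 5, and placing just those 4 first achieves it.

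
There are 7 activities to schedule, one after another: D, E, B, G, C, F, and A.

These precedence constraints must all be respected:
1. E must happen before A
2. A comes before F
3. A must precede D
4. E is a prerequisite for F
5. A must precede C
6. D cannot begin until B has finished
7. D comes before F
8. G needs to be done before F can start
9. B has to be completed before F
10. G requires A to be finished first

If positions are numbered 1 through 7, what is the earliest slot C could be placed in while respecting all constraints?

3

The activities that are forced before C, directly or transitively, are E, A. That's 2 activities.
With 2 mandatory predecessors, the earliest C can sit is position 2+1 = 3, and placing just those 2 first achieves it.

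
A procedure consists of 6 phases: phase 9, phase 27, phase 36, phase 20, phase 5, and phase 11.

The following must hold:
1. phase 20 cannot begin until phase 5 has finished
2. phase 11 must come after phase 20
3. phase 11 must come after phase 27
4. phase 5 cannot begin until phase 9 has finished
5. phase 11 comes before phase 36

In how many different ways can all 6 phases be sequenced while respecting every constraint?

2 phases have no prerequisites (phase 9, phase 27), so any of them could come first.
Enumerating by repeatedly choosing an available phase (one whose prerequisites are all placed) gives 4 distinct complete orderings.

4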